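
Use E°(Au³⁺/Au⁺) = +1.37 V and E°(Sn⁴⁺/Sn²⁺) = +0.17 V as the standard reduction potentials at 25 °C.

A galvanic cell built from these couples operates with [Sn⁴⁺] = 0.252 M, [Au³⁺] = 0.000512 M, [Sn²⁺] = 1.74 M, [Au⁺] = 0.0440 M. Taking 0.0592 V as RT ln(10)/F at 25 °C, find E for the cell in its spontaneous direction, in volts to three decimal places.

+1.168 V

Au³⁺/Au⁺ is the cathode (higher E°), Sn⁴⁺/Sn²⁺ the anode: E°cell = +1.37 − (+0.17) = +1.20 V, n = 2.
Overall: Au³⁺(aq) + Sn²⁺(aq) → Au⁺(aq) + Sn⁴⁺(aq)
Q = [Au⁺]·[Sn⁴⁺] / ([Au³⁺]·[Sn²⁺]); log Q = 1.095.
E = E° − (0.0592/n) log Q = +1.20 − (0.0592/2)(1.095) = +1.168 V.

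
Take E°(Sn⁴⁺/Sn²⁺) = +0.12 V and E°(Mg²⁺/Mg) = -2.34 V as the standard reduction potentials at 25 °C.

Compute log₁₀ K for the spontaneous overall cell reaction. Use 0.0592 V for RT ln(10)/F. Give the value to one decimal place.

Cathode: Sn⁴⁺/Sn²⁺; anode: Mg²⁺/Mg. E°cell = +2.46 V, n = 2.
log K = nE°cell / 0.0592 = (2)(+2.46) / 0.0592 = 83.1.

83.1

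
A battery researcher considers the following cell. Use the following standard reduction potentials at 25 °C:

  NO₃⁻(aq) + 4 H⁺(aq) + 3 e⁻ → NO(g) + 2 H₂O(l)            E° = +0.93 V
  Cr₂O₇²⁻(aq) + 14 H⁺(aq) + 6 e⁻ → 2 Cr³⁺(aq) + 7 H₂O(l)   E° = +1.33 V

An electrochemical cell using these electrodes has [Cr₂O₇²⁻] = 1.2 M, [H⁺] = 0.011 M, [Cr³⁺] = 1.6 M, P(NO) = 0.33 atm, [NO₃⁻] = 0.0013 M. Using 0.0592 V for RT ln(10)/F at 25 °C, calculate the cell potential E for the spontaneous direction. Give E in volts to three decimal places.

+0.328 V

Cr₂O₇²⁻/Cr³⁺ is the cathode (higher E°), NO₃⁻/NO the anode: E°cell = +1.33 − (+0.93) = +0.40 V, n = 6.
Overall: Cr₂O₇²⁻(aq) + 6 H⁺(aq) + 2 NO(g) → 2 Cr³⁺(aq) + 3 H₂O(l) + 2 NO₃⁻(aq)
Q = [Cr³⁺]^2·[NO₃⁻]^2 / ([Cr₂O₇²⁻]·[H⁺]^6·P(NO)^2); log Q = 7.272.
E = E° − (0.0592/n) log Q = +0.40 − (0.0592/6)(7.272) = +0.328 V.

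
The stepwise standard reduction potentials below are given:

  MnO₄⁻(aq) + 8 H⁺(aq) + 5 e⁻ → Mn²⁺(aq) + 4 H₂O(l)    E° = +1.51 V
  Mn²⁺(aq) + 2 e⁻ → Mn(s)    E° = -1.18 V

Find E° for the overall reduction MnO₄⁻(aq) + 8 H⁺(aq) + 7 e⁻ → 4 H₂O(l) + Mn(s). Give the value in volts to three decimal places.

+0.741 V

Standard free energies of sequential steps add: ΔG°₃ = ΔG°₁ + ΔG°₂, so n₃E°₃ = n₁E°₁ + n₂E°₂.
E°₃ = (5×+1.51 + 2×-1.18) / 7 = (+5.190) / 7 = +0.741 V.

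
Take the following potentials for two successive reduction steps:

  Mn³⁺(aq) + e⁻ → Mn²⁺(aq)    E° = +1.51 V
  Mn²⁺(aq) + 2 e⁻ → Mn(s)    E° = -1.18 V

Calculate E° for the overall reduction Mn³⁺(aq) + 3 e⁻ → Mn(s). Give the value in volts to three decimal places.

Adding the free-energy changes (−nFE°) of the two steps gives −n₃FE°₃ = −n₁FE°₁ − n₂FE°₂.
E°₃ = (1×+1.51 + 2×-1.18) / 3 = (-0.850) / 3 = -0.283 V.

-0.283 V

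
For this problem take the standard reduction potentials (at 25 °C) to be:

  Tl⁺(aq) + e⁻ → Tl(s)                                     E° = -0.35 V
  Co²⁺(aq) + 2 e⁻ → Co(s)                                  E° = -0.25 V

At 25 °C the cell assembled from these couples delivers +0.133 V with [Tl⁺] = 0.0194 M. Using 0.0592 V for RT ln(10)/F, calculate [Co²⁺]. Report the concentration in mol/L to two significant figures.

0.0049 M

Co²⁺/Co is the cathode, Tl⁺/Tl the anode: E°cell = +0.10 V, n = 2.
Overall reaction: Co²⁺(aq) + 2 Tl(s) → Co(s) + 2 Tl⁺(aq); Q = [Tl⁺]^2/[Co²⁺]^1.
From E = E° − (0.0592/n) log Q: log Q = (E° − E)·n/0.0592 = (+0.10 − (+0.133))·2/0.0592 = -1.1149.
So 1·log[Co²⁺] = 2·log(0.0194) − log Q = -3.4244 − (-1.1149) = -2.3095; [Co²⁺] = 10^(-2.3095) ≈ 0.0049 M.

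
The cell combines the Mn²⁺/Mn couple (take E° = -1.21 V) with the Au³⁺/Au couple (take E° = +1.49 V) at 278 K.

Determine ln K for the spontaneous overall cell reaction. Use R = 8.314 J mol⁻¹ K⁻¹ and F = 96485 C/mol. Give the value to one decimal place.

676.3

Cathode: Au³⁺/Au; anode: Mn²⁺/Mn. E°cell = (+1.49) − (-1.21) = +2.70 V, with n = 6.
ΔG° = −nFE° = −RT ln K, so ln K = nFE°/(RT) = (6)(96485)(+2.70) / ((8.314)(278)) = 676.270.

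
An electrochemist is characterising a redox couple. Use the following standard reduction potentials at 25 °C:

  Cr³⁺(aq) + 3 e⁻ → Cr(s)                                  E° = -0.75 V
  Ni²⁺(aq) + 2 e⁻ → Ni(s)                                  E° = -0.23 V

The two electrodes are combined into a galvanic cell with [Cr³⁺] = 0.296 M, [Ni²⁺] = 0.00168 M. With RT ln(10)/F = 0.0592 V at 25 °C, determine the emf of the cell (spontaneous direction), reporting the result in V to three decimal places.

Ni²⁺/Ni is the cathode (higher E°), Cr³⁺/Cr the anode: E°cell = -0.23 − (-0.75) = +0.52 V, n = 6.
Overall: 3 Ni²⁺(aq) + 2 Cr(s) → 3 Ni(s) + 2 Cr³⁺(aq)
Q = [Cr³⁺]^2 / ([Ni²⁺]^3); log Q = 7.267.
E = E° − (0.0592/n) log Q = +0.52 − (0.0592/6)(7.267) = +0.448 V.

+0.448 V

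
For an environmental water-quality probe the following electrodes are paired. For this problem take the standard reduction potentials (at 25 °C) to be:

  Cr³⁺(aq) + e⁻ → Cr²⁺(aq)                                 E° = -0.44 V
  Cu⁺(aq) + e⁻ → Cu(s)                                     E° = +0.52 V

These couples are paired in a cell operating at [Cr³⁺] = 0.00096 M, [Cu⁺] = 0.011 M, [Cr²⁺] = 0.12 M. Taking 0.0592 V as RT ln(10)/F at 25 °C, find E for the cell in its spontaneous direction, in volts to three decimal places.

+0.968 V

Cu⁺/Cu is the cathode (higher E°), Cr³⁺/Cr²⁺ the anode: E°cell = +0.52 − (-0.44) = +0.96 V, n = 1.
Overall: Cu⁺(aq) + Cr²⁺(aq) → Cu(s) + Cr³⁺(aq)
Q = [Cr³⁺] / ([Cu⁺]·[Cr²⁺]); log Q = -0.138.
E = E° − (0.0592/n) log Q = +0.96 − (0.0592/1)(-0.138) = +0.968 V.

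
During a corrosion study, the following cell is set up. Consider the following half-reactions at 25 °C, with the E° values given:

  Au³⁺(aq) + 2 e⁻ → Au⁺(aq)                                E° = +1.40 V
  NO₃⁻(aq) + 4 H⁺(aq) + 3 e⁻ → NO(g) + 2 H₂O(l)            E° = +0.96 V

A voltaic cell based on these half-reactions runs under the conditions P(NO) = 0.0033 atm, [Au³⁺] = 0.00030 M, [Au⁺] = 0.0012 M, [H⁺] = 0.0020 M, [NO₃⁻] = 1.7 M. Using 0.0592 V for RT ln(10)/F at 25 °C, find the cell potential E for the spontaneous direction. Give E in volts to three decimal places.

Au³⁺/Au⁺ is the cathode (higher E°), NO₃⁻/NO the anode: E°cell = +1.40 − (+0.96) = +0.44 V, n = 6.
Overall: 3 Au³⁺(aq) + 2 NO(g) + 4 H₂O(l) → 3 Au⁺(aq) + 2 NO₃⁻(aq) + 8 H⁺(aq)
Q = [Au⁺]^3·[NO₃⁻]^2·[H⁺]^8 / ([Au³⁺]^3·P(NO)^2); log Q = -14.362.
E = E° − (0.0592/n) log Q = +0.44 − (0.0592/6)(-14.362) = +0.582 V.

+0.582 V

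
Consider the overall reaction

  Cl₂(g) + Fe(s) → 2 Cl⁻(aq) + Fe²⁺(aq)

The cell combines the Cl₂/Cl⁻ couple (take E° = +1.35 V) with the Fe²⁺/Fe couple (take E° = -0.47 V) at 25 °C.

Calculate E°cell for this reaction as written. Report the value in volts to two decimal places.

The Cl₂/Cl⁻ couple has the higher reduction potential, so it is the cathode; Fe²⁺/Fe is oxidised at the anode.
E°cell = E°(cathode) − E°(anode) = (+1.35) − (-0.47) = +1.82 V.

+1.82 V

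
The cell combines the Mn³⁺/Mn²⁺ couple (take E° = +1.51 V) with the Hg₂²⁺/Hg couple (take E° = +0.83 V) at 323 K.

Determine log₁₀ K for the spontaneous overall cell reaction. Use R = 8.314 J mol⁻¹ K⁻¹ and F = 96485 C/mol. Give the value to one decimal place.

21.2

Cathode: Mn³⁺/Mn²⁺; anode: Hg₂²⁺/Hg. E°cell = (+1.51) − (+0.83) = +0.68 V, with n = 2.
ΔG° = −nFE° = −RT ln K, so ln K = nFE°/(RT) = (2)(96485)(+0.68) / ((8.314)(323)) = 48.864.
log₁₀ K = 48.864 / ln 10 = 21.2.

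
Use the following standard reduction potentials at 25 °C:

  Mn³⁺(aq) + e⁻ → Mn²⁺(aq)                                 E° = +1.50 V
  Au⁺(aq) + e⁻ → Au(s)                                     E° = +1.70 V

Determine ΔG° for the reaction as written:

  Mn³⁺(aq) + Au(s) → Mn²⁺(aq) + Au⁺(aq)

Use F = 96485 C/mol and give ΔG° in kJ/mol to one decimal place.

+19.3 kJ/mol

As written, Mn³⁺/Mn²⁺ is reduced (cathode) and Au⁺/Au is oxidised (anode), so E°cell = (+1.50) − (+1.70) = -0.20 V.
Balancing electrons gives n = 1.
ΔG° = −nFE° = −(1)(96485)(-0.20) = 19,297 J = +19.3 kJ/mol.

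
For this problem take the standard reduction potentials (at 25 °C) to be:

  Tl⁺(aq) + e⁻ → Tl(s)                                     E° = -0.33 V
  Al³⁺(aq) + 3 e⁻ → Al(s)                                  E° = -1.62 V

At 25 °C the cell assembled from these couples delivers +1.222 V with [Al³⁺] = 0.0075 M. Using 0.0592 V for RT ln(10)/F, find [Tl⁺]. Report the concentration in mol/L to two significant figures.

0.014 M

Tl⁺/Tl is the cathode, Al³⁺/Al the anode: E°cell = +1.29 V, n = 3.
Overall reaction: 3 Tl⁺(aq) + Al(s) → 3 Tl(s) + Al³⁺(aq); Q = [Al³⁺]^1/[Tl⁺]^3.
From E = E° − (0.0592/n) log Q: log Q = (E° − E)·n/0.0592 = (+1.29 − (+1.222))·3/0.0592 = 3.4459.
So 3·log[Tl⁺] = 1·log(0.0075) − log Q = -2.1249 − (3.4459) = -5.5708; log[Tl⁺] = -5.5708 / 3 = -1.8569; [Tl⁺] = 10^(-1.8569) ≈ 0.014 M.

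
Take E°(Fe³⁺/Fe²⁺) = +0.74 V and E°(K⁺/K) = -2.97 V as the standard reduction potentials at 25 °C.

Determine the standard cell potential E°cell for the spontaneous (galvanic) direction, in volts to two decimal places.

The Fe³⁺/Fe²⁺ couple has the higher reduction potential, so it is the cathode; K⁺/K is oxidised at the anode.
E°cell = E°(cathode) − E°(anode) = (+0.74) − (-2.97) = +3.71 V.
Since E°cell > 0, the reaction is spontaneous under standard conditions.

+3.71 V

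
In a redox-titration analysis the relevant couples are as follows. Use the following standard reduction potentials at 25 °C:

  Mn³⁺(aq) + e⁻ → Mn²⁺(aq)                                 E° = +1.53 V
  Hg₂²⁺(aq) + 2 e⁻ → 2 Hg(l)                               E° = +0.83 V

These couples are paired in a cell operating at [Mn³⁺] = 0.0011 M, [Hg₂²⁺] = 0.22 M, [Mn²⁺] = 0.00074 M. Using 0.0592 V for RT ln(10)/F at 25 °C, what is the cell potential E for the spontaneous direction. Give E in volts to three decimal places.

Mn³⁺/Mn²⁺ is the cathode (higher E°), Hg₂²⁺/Hg the anode: E°cell = +1.53 − (+0.83) = +0.70 V, n = 2.
Overall: 2 Mn³⁺(aq) + 2 Hg(l) → 2 Mn²⁺(aq) + Hg₂²⁺(aq)
Q = [Mn²⁺]^2·[Hg₂²⁺] / ([Mn³⁺]^2); log Q = -1.002.
E = E° − (0.0592/n) log Q = +0.70 − (0.0592/2)(-1.002) = +0.730 V.

+0.730 V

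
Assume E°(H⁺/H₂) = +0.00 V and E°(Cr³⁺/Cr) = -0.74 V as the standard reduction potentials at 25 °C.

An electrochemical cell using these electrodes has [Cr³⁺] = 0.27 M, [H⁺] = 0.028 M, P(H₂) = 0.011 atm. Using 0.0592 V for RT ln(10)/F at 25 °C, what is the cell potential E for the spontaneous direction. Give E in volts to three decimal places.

H⁺/H₂ is the cathode (higher E°), Cr³⁺/Cr the anode: E°cell = +0.00 − (-0.74) = +0.74 V, n = 6.
Overall: 6 H⁺(aq) + 2 Cr(s) → 3 H₂(g) + 2 Cr³⁺(aq)
Q = P(H₂)^3·[Cr³⁺]^2 / ([H⁺]^6); log Q = 2.304.
E = E° − (0.0592/n) log Q = +0.74 − (0.0592/6)(2.304) = +0.717 V.

+0.717 V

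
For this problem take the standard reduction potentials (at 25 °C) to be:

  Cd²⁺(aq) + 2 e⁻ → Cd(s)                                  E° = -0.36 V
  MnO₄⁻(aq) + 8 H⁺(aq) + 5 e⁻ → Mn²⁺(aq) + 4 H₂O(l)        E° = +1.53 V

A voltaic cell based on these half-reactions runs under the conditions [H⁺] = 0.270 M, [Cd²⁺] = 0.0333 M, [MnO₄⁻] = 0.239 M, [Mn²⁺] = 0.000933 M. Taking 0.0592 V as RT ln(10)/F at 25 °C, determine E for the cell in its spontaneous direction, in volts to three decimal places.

+1.908 V

MnO₄⁻/Mn²⁺ is the cathode (higher E°), Cd²⁺/Cd the anode: E°cell = +1.53 − (-0.36) = +1.89 V, n = 10.
Overall: 2 MnO₄⁻(aq) + 16 H⁺(aq) + 5 Cd(s) → 2 Mn²⁺(aq) + 8 H₂O(l) + 5 Cd²⁺(aq)
Q = [Mn²⁺]^2·[Cd²⁺]^5 / ([MnO₄⁻]^2·[H⁺]^16); log Q = -3.107.
E = E° − (0.0592/n) log Q = +1.89 − (0.0592/10)(-3.107) = +1.908 V.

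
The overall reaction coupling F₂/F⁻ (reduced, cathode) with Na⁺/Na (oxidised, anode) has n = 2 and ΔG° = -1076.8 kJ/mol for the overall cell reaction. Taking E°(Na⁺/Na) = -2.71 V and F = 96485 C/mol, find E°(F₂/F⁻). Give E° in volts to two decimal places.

+2.87 V

E°cell = −ΔG°/(nF) = −(-1076.8×10³)/((2)(96485)) = +5.580 V.
Since F₂/F⁻ is the cathode and Na⁺/Na the anode, E°cell = E°(F₂/F⁻) − E°(Na⁺/Na).
So E°(F₂/F⁻) = E°cell + E°(Na⁺/Na) = +5.580 + (-2.71) = +2.87 V.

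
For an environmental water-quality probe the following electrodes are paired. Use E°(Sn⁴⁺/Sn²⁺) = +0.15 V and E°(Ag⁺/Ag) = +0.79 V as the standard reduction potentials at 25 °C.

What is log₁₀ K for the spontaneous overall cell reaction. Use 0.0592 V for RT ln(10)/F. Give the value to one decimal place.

21.6

Cathode: Ag⁺/Ag; anode: Sn⁴⁺/Sn²⁺. E°cell = +0.64 V, n = 2.
log K = nE°cell / 0.0592 = (2)(+0.64) / 0.0592 = 21.6.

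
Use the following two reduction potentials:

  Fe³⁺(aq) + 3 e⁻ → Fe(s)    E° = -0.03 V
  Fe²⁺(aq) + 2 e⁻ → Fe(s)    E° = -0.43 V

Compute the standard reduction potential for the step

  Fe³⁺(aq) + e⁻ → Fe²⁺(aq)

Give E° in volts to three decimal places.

Sequential free energies add, so n₃E°₃ = n₁E°₁ + n₂E°₂.
With n₃ = 3, and the known step contributing 2×(-0.43) V, the unknown satisfies 1·E° = 3×(-0.03) − 2×(-0.43) = +0.770.
E° = +0.770 / 1 = +0.770 V.

+0.770 V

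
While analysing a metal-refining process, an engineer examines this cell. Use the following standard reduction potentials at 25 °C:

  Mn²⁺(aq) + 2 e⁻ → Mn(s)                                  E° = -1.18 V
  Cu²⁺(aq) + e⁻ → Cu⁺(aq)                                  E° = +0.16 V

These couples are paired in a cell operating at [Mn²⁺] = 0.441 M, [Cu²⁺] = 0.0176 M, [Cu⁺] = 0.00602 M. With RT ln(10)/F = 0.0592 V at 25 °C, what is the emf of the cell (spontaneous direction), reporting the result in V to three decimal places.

+1.378 V

Cu²⁺/Cu⁺ is the cathode (higher E°), Mn²⁺/Mn the anode: E°cell = +0.16 − (-1.18) = +1.34 V, n = 2.
Overall: 2 Cu²⁺(aq) + Mn(s) → 2 Cu⁺(aq) + Mn²⁺(aq)
Q = [Cu⁺]^2·[Mn²⁺] / ([Cu²⁺]^2); log Q = -1.287.
E = E° − (0.0592/n) log Q = +1.34 − (0.0592/2)(-1.287) = +1.378 V.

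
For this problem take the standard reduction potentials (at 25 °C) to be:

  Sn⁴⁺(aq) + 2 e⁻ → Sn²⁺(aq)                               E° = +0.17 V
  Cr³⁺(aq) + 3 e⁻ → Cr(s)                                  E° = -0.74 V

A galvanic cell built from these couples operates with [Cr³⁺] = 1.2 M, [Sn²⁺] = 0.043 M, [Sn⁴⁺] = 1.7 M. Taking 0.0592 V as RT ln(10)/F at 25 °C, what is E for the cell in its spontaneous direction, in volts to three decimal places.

+0.956 V

Sn⁴⁺/Sn²⁺ is the cathode (higher E°), Cr³⁺/Cr the anode: E°cell = +0.17 − (-0.74) = +0.91 V, n = 6.
Overall: 3 Sn⁴⁺(aq) + 2 Cr(s) → 3 Sn²⁺(aq) + 2 Cr³⁺(aq)
Q = [Sn²⁺]^3·[Cr³⁺]^2 / ([Sn⁴⁺]^3); log Q = -4.633.
E = E° − (0.0592/n) log Q = +0.91 − (0.0592/6)(-4.633) = +0.956 V.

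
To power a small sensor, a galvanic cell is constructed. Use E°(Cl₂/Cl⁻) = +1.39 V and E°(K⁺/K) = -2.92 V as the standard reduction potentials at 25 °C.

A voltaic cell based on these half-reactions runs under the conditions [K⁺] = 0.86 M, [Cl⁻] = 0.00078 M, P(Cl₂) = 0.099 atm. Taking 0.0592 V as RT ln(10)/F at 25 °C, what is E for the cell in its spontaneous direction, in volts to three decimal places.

Cl₂/Cl⁻ is the cathode (higher E°), K⁺/K the anode: E°cell = +1.39 − (-2.92) = +4.31 V, n = 2.
Overall: Cl₂(g) + 2 K(s) → 2 Cl⁻(aq) + 2 K⁺(aq)
Q = [Cl⁻]^2·[K⁺]^2 / (P(Cl₂)); log Q = -5.342.
E = E° − (0.0592/n) log Q = +4.31 − (0.0592/2)(-5.342) = +4.468 V.

+4.468 V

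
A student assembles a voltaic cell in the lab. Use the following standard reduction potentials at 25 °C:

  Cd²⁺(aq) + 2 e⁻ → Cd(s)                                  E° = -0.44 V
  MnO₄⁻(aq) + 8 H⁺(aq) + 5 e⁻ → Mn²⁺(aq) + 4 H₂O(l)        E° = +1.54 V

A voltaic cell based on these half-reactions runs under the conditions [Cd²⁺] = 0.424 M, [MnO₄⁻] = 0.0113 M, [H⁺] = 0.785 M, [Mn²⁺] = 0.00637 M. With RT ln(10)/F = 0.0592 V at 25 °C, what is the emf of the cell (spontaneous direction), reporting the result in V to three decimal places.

MnO₄⁻/Mn²⁺ is the cathode (higher E°), Cd²⁺/Cd the anode: E°cell = +1.54 − (-0.44) = +1.98 V, n = 10.
Overall: 2 MnO₄⁻(aq) + 16 H⁺(aq) + 5 Cd(s) → 2 Mn²⁺(aq) + 8 H₂O(l) + 5 Cd²⁺(aq)
Q = [Mn²⁺]^2·[Cd²⁺]^5 / ([MnO₄⁻]^2·[H⁺]^16); log Q = -0.679.
E = E° − (0.0592/n) log Q = +1.98 − (0.0592/10)(-0.679) = +1.984 V.

+1.984 V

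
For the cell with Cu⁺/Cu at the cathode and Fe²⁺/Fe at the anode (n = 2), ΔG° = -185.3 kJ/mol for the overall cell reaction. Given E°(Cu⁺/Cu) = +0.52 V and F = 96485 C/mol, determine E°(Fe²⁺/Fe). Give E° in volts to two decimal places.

-0.44 V

E°cell = −ΔG°/(nF) = −(-185.3×10³)/((2)(96485)) = +0.960 V.
Since Cu⁺/Cu is the cathode and Fe²⁺/Fe the anode, E°cell = E°(Cu⁺/Cu) − E°(Fe²⁺/Fe).
So E°(Fe²⁺/Fe) = E°(Cu⁺/Cu) − E°cell = (+0.52) − (+0.960) = -0.44 V.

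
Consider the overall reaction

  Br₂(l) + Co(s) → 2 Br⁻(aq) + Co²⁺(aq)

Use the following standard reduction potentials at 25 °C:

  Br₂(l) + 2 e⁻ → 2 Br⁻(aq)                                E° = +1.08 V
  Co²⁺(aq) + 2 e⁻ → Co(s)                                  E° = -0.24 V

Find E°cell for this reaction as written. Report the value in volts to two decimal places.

The Br₂/Br⁻ couple has the higher reduction potential, so it is the cathode; Co²⁺/Co is oxidised at the anode.
E°cell = E°(cathode) − E°(anode) = (+1.08) − (-0.24) = +1.32 V.

+1.32 V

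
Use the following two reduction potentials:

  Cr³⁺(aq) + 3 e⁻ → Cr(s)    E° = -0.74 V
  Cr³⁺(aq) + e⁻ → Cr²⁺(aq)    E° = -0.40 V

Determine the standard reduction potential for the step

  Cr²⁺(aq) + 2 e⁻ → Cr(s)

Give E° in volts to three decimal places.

-0.910 V

Sequential free energies add, so n₃E°₃ = n₁E°₁ + n₂E°₂.
With n₃ = 3, and the known step contributing 1×(-0.40) V, the unknown satisfies 2·E° = 3×(-0.74) − 1×(-0.40) = -1.820.
E° = -1.820 / 2 = -0.910 V.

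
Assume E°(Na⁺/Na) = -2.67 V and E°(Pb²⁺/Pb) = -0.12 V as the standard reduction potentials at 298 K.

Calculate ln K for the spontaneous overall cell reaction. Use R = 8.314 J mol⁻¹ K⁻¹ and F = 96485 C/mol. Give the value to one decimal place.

Cathode: Pb²⁺/Pb; anode: Na⁺/Na. E°cell = (-0.12) − (-2.67) = +2.55 V, with n = 2.
ΔG° = −nFE° = −RT ln K, so ln K = nFE°/(RT) = (2)(96485)(+2.55) / ((8.314)(298)) = 198.611.

198.6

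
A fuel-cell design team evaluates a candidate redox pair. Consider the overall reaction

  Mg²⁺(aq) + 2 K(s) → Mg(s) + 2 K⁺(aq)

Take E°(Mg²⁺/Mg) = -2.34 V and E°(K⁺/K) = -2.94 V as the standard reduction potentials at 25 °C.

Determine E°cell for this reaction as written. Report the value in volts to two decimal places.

+0.60 V

The Mg²⁺/Mg couple has the higher reduction potential, so it is the cathode; K⁺/K is oxidised at the anode.
E°cell = E°(cathode) − E°(anode) = (-2.34) − (-2.94) = +0.60 V.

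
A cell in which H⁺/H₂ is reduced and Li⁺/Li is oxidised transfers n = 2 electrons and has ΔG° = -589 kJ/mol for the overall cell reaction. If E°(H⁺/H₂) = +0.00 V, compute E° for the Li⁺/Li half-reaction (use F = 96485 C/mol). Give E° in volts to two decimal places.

-3.05 V

E°cell = −ΔG°/(nF) = −(-589×10³)/((2)(96485)) = +3.052 V.
Since H⁺/H₂ is the cathode and Li⁺/Li the anode, E°cell = E°(H⁺/H₂) − E°(Li⁺/Li).
So E°(Li⁺/Li) = E°(H⁺/H₂) − E°cell = (+0.00) − (+3.052) = -3.05 V.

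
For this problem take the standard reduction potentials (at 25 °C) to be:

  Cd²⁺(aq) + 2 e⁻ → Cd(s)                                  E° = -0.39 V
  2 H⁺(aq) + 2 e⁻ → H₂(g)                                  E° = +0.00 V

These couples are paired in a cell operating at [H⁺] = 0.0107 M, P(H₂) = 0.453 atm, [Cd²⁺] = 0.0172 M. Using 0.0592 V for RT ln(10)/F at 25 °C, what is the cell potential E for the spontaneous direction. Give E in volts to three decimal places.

H⁺/H₂ is the cathode (higher E°), Cd²⁺/Cd the anode: E°cell = +0.00 − (-0.39) = +0.39 V, n = 2.
Overall: 2 H⁺(aq) + Cd(s) → H₂(g) + Cd²⁺(aq)
Q = P(H₂)·[Cd²⁺] / ([H⁺]^2); log Q = 1.833.
E = E° − (0.0592/n) log Q = +0.39 − (0.0592/2)(1.833) = +0.336 V.

+0.336 V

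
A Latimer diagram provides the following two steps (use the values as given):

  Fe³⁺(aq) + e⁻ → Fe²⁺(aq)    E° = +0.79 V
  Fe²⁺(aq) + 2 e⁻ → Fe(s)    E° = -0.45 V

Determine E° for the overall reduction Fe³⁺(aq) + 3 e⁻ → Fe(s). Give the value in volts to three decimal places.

Since ΔG° = −nFE° is additive over sequential reductions, n₃E°₃ = n₁E°₁ + n₂E°₂.
E°₃ = (1×+0.79 + 2×-0.45) / 3 = (-0.110) / 3 = -0.037 V.

-0.037 V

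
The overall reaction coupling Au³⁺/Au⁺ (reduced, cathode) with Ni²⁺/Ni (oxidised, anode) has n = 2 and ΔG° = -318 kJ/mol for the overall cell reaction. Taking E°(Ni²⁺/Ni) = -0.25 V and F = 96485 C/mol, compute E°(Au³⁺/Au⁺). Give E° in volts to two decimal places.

+1.40 V

E°cell = −ΔG°/(nF) = −(-318×10³)/((2)(96485)) = +1.648 V.
Since Au³⁺/Au⁺ is the cathode and Ni²⁺/Ni the anode, E°cell = E°(Au³⁺/Au⁺) − E°(Ni²⁺/Ni).
So E°(Au³⁺/Au⁺) = E°cell + E°(Ni²⁺/Ni) = +1.648 + (-0.25) = +1.40 V.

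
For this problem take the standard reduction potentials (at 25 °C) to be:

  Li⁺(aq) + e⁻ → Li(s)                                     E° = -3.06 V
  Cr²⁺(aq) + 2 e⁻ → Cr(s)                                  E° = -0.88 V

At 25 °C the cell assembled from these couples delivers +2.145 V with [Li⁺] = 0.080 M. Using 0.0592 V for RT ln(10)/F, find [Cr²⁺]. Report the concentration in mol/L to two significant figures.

Cr²⁺/Cr is the cathode, Li⁺/Li the anode: E°cell = +2.18 V, n = 2.
Overall reaction: Cr²⁺(aq) + 2 Li(s) → Cr(s) + 2 Li⁺(aq); Q = [Li⁺]^2/[Cr²⁺]^1.
From E = E° − (0.0592/n) log Q: log Q = (E° − E)·n/0.0592 = (+2.18 − (+2.145))·2/0.0592 = 1.1824.
So 1·log[Cr²⁺] = 2·log(0.08) − log Q = -2.1938 − (1.1824) = -3.3762; [Cr²⁺] = 10^(-3.3762) ≈ 0.00042 M.

0.00042 M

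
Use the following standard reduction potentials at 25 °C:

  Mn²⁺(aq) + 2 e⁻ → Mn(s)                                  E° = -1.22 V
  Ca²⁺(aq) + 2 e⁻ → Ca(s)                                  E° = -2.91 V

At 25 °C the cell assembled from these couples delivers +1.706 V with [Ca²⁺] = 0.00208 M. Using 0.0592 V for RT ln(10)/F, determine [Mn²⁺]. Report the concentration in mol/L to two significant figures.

0.0072 M

Mn²⁺/Mn is the cathode, Ca²⁺/Ca the anode: E°cell = +1.69 V, n = 2.
Overall reaction: Mn²⁺(aq) + Ca(s) → Mn(s) + Ca²⁺(aq); Q = [Ca²⁺]^1/[Mn²⁺]^1.
From E = E° − (0.0592/n) log Q: log Q = (E° − E)·n/0.0592 = (+1.69 − (+1.706))·2/0.0592 = -0.5405.
So 1·log[Mn²⁺] = 1·log(0.00208) − log Q = -2.6819 − (-0.5405) = -2.1414; [Mn²⁺] = 10^(-2.1414) ≈ 0.0072 M.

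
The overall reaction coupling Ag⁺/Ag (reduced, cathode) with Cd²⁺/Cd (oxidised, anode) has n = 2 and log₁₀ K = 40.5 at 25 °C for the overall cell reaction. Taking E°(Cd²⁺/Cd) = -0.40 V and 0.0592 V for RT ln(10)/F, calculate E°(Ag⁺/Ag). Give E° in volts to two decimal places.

+0.80 V

E°cell = (0.0592/n)·log K = (0.0592/2)(40.5) = +1.199 V.
Since Ag⁺/Ag is the cathode and Cd²⁺/Cd the anode, E°cell = E°(Ag⁺/Ag) − E°(Cd²⁺/Cd).
So E°(Ag⁺/Ag) = E°cell + E°(Cd²⁺/Cd) = +1.199 + (-0.40) = +0.80 V.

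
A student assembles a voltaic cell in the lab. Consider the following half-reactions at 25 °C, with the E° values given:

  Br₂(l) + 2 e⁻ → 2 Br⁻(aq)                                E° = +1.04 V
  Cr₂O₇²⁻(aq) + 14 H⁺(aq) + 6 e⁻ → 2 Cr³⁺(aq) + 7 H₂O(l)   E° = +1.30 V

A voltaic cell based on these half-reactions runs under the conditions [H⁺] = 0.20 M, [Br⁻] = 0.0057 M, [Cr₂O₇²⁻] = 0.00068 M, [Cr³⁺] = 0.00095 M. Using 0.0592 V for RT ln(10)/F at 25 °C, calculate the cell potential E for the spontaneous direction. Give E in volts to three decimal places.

Cr₂O₇²⁻/Cr³⁺ is the cathode (higher E°), Br₂/Br⁻ the anode: E°cell = +1.30 − (+1.04) = +0.26 V, n = 6.
Overall: Cr₂O₇²⁻(aq) + 14 H⁺(aq) + 6 Br⁻(aq) → 2 Cr³⁺(aq) + 7 H₂O(l) + 3 Br₂(l)
Q = [Cr³⁺]^2 / ([Cr₂O₇²⁻]·[H⁺]^14·[Br⁻]^6); log Q = 20.373.
E = E° − (0.0592/n) log Q = +0.26 − (0.0592/6)(20.373) = +0.059 V.

+0.059 V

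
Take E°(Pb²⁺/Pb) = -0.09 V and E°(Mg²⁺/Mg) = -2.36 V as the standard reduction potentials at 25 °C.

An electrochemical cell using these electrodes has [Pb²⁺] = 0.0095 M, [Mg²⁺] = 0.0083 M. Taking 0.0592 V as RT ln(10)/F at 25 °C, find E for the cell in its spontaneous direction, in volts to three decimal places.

Pb²⁺/Pb is the cathode (higher E°), Mg²⁺/Mg the anode: E°cell = -0.09 − (-2.36) = +2.27 V, n = 2.
Overall: Pb²⁺(aq) + Mg(s) → Pb(s) + Mg²⁺(aq)
Q = [Mg²⁺] / ([Pb²⁺]); log Q = -0.059.
E = E° − (0.0592/n) log Q = +2.27 − (0.0592/2)(-0.059) = +2.272 V.

+2.272 V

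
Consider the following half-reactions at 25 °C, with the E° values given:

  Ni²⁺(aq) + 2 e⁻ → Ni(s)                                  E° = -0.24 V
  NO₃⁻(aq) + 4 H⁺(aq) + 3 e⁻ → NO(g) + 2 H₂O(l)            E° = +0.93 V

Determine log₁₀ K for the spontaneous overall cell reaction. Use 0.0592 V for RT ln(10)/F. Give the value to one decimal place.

Cathode: NO₃⁻/NO; anode: Ni²⁺/Ni. E°cell = +1.17 V, n = 6.
log K = nE°cell / 0.0592 = (6)(+1.17) / 0.0592 = 118.6.

118.6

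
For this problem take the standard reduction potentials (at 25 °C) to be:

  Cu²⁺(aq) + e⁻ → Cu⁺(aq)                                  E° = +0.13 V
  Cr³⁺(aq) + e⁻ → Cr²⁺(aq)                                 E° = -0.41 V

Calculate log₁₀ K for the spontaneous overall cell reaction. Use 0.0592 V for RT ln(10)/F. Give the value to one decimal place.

Cathode: Cu²⁺/Cu⁺; anode: Cr³⁺/Cr²⁺. E°cell = +0.54 V, n = 1.
log K = nE°cell / 0.0592 = (1)(+0.54) / 0.0592 = 9.1.

9.1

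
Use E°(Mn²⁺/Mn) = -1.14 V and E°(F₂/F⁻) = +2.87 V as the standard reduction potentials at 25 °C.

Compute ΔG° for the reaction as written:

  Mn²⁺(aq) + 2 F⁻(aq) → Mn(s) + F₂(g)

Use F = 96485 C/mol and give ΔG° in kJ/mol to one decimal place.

+773.8 kJ/mol

As written, Mn²⁺/Mn is reduced (cathode) and F₂/F⁻ is oxidised (anode), so E°cell = (-1.14) − (+2.87) = -4.01 V.
Balancing electrons gives n = 2.
ΔG° = −nFE° = −(2)(96485)(-4.01) = 773,810 J = +773.8 kJ/mol.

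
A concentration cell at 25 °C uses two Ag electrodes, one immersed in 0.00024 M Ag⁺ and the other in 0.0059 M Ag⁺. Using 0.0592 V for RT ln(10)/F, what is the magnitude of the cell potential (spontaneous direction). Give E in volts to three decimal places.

For a concentration cell E°cell = 0. The 0.0059 M side is the cathode (reduction is favoured where [Ag⁺] is higher).
With n = 1, E = −(0.0592/1) log([Ag⁺]ₐₙ/[Ag⁺]꜀ₐₜ) = −(0.0592/1) log(0.00024/0.0059) = −(0.0592/1)(-1.391) = +0.082 V.

+0.082 V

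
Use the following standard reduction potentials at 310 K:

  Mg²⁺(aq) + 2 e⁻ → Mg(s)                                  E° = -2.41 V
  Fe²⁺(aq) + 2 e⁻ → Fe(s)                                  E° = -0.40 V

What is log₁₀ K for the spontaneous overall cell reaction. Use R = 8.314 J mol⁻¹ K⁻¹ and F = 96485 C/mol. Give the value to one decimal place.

Cathode: Fe²⁺/Fe; anode: Mg²⁺/Mg. E°cell = (-0.40) − (-2.41) = +2.01 V, with n = 2.
ΔG° = −nFE° = −RT ln K, so ln K = nFE°/(RT) = (2)(96485)(+2.01) / ((8.314)(310)) = 150.492.
log₁₀ K = 150.492 / ln 10 = 65.4.

65.4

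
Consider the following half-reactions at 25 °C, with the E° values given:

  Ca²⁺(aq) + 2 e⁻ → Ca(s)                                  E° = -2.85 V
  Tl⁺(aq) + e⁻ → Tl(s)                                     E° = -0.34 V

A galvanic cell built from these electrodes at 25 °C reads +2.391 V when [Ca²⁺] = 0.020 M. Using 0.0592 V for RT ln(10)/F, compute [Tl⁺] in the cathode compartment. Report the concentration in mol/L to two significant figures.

0.0014 M

Tl⁺/Tl is the cathode, Ca²⁺/Ca the anode: E°cell = +2.51 V, n = 2.
Overall reaction: 2 Tl⁺(aq) + Ca(s) → 2 Tl(s) + Ca²⁺(aq); Q = [Ca²⁺]^1/[Tl⁺]^2.
From E = E° − (0.0592/n) log Q: log Q = (E° − E)·n/0.0592 = (+2.51 − (+2.391))·2/0.0592 = 4.0203.
So 2·log[Tl⁺] = 1·log(0.02) − log Q = -1.6990 − (4.0203) = -5.7193; log[Tl⁺] = -5.7193 / 2 = -2.8596; [Tl⁺] = 10^(-2.8596) ≈ 0.0014 M.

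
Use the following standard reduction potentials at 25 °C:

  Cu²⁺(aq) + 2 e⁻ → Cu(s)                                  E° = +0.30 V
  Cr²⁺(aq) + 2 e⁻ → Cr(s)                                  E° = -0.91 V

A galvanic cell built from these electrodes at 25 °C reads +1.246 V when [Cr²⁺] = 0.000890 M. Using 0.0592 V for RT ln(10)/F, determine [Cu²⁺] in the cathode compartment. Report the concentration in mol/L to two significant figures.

0.015 M

Cu²⁺/Cu is the cathode, Cr²⁺/Cr the anode: E°cell = +1.21 V, n = 2.
Overall reaction: Cu²⁺(aq) + Cr(s) → Cu(s) + Cr²⁺(aq); Q = [Cr²⁺]^1/[Cu²⁺]^1.
From E = E° − (0.0592/n) log Q: log Q = (E° − E)·n/0.0592 = (+1.21 − (+1.246))·2/0.0592 = -1.2162.
So 1·log[Cu²⁺] = 1·log(0.00089) − log Q = -3.0506 − (-1.2162) = -1.8344; [Cu²⁺] = 10^(-1.8344) ≈ 0.015 M.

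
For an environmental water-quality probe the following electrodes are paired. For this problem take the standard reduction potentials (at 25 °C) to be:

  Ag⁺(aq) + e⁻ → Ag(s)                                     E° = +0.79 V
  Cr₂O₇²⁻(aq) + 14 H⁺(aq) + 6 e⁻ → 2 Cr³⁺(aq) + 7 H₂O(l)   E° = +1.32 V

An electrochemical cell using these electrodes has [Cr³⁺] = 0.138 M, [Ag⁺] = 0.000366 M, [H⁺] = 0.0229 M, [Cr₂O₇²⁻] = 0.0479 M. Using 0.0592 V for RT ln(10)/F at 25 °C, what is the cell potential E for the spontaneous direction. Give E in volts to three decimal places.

+0.511 V

Cr₂O₇²⁻/Cr³⁺ is the cathode (higher E°), Ag⁺/Ag the anode: E°cell = +1.32 − (+0.79) = +0.53 V, n = 6.
Overall: Cr₂O₇²⁻(aq) + 14 H⁺(aq) + 6 Ag(s) → 2 Cr³⁺(aq) + 7 H₂O(l) + 6 Ag⁺(aq)
Q = [Cr³⁺]^2·[Ag⁺]^6 / ([Cr₂O₇²⁻]·[H⁺]^14); log Q = 1.943.
E = E° − (0.0592/n) log Q = +0.53 − (0.0592/6)(1.943) = +0.511 V.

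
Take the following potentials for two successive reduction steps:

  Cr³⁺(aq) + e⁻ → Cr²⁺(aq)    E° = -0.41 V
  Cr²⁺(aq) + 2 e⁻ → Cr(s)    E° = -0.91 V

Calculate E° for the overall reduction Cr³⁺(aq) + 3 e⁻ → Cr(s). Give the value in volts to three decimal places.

-0.743 V

Adding the free-energy changes (−nFE°) of the two steps gives −n₃FE°₃ = −n₁FE°₁ − n₂FE°₂.
E°₃ = (1×-0.41 + 2×-0.91) / 3 = (-2.230) / 3 = -0.743 V.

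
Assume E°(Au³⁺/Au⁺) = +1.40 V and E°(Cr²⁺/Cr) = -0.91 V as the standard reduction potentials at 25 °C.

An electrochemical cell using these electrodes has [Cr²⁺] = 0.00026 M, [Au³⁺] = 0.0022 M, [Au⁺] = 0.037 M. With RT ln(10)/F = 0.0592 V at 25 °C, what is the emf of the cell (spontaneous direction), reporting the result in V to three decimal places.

Au³⁺/Au⁺ is the cathode (higher E°), Cr²⁺/Cr the anode: E°cell = +1.40 − (-0.91) = +2.31 V, n = 2.
Overall: Au³⁺(aq) + Cr(s) → Au⁺(aq) + Cr²⁺(aq)
Q = [Au⁺]·[Cr²⁺] / ([Au³⁺]); log Q = -2.359.
E = E° − (0.0592/n) log Q = +2.31 − (0.0592/2)(-2.359) = +2.380 V.

+2.380 V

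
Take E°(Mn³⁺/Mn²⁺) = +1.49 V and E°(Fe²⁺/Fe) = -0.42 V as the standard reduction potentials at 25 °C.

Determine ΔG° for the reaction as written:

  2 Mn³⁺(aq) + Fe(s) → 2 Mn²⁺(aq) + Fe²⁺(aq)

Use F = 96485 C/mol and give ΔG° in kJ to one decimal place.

-368.6 kJ

As written, Mn³⁺/Mn²⁺ is reduced (cathode) and Fe²⁺/Fe is oxidised (anode), so E°cell = (+1.49) − (-0.42) = +1.91 V.
Balancing electrons gives n = 2.
ΔG° = −nFE° = −(2)(96485)(+1.91) = -368,573 J = -368.6 kJ.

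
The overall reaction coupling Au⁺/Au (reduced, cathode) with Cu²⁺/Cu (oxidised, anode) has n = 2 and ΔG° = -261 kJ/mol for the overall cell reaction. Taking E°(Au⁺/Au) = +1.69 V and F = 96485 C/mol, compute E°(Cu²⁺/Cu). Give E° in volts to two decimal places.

E°cell = −ΔG°/(nF) = −(-261×10³)/((2)(96485)) = +1.353 V.
Since Au⁺/Au is the cathode and Cu²⁺/Cu the anode, E°cell = E°(Au⁺/Au) − E°(Cu²⁺/Cu).
So E°(Cu²⁺/Cu) = E°(Au⁺/Au) − E°cell = (+1.69) − (+1.353) = +0.34 V.

+0.34 V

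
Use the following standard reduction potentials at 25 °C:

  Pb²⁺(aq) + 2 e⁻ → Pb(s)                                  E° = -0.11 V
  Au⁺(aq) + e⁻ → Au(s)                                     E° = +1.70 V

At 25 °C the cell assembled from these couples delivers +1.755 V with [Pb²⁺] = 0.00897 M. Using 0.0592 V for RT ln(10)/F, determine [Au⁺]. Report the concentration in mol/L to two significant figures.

0.011 M

Au⁺/Au is the cathode, Pb²⁺/Pb the anode: E°cell = +1.81 V, n = 2.
Overall reaction: 2 Au⁺(aq) + Pb(s) → 2 Au(s) + Pb²⁺(aq); Q = [Pb²⁺]^1/[Au⁺]^2.
From E = E° − (0.0592/n) log Q: log Q = (E° − E)·n/0.0592 = (+1.81 − (+1.755))·2/0.0592 = 1.8581.
So 2·log[Au⁺] = 1·log(0.00897) − log Q = -2.0472 − (1.8581) = -3.9053; log[Au⁺] = -3.9053 / 2 = -1.9526; [Au⁺] = 10^(-1.9526) ≈ 0.011 M.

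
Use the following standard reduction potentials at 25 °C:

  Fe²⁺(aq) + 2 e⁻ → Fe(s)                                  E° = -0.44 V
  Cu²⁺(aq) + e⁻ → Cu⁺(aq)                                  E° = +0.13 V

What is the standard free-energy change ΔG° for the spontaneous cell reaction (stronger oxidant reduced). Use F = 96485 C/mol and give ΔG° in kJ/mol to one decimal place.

Cu²⁺/Cu⁺ (E° = +0.13 V) is the cathode; Fe²⁺/Fe (E° = -0.44 V) is the anode, so E°cell = +0.57 V.
Balancing electrons gives n = 2 (lcm of 1 and 2).
ΔG° = −nFE° = −(2)(96485)(+0.57) = -109,993 J = -110.0 kJ/mol.

-110.0 kJ/mol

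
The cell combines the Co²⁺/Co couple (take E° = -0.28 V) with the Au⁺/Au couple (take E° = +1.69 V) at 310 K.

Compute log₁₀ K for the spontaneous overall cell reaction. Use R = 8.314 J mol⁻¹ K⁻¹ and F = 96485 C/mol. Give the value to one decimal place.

64.1

Cathode: Au⁺/Au; anode: Co²⁺/Co. E°cell = (+1.69) − (-0.28) = +1.97 V, with n = 2.
ΔG° = −nFE° = −RT ln K, so ln K = nFE°/(RT) = (2)(96485)(+1.97) / ((8.314)(310)) = 147.497.
log₁₀ K = 147.497 / ln 10 = 64.1.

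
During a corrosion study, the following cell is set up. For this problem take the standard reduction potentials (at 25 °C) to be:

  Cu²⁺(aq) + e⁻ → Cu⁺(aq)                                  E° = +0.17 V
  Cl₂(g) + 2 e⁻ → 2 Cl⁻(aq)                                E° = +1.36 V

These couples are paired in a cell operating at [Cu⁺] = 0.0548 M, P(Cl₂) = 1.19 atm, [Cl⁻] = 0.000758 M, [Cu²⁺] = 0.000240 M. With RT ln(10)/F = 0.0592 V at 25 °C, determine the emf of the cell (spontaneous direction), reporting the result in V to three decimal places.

+1.517 V

Cl₂/Cl⁻ is the cathode (higher E°), Cu²⁺/Cu⁺ the anode: E°cell = +1.36 − (+0.17) = +1.19 V, n = 2.
Overall: Cl₂(g) + 2 Cu⁺(aq) → 2 Cl⁻(aq) + 2 Cu²⁺(aq)
Q = [Cl⁻]^2·[Cu²⁺]^2 / (P(Cl₂)·[Cu⁺]^2); log Q = -11.033.
E = E° − (0.0592/n) log Q = +1.19 − (0.0592/2)(-11.033) = +1.517 V.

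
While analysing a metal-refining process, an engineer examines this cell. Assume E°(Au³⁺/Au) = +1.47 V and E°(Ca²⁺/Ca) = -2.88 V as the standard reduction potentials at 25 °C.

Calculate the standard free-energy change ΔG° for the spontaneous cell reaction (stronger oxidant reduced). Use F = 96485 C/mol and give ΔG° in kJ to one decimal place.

-2518.3 kJ

Au³⁺/Au (E° = +1.47 V) is the cathode; Ca²⁺/Ca (E° = -2.88 V) is the anode, so E°cell = +4.35 V.
Balancing electrons gives n = 6 (lcm of 3 and 2).
ΔG° = −nFE° = −(6)(96485)(+4.35) = -2,518,258 J = -2518.3 kJ.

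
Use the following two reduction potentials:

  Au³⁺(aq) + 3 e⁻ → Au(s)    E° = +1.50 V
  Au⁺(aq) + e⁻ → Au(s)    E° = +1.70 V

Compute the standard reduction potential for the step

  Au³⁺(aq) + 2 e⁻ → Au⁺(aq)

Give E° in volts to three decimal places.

+1.400 V

Sequential free energies add, so n₃E°₃ = n₁E°₁ + n₂E°₂.
With n₃ = 3, and the known step contributing 1×(+1.70) V, the unknown satisfies 2·E° = 3×(+1.50) − 1×(+1.70) = +2.800.
E° = +2.800 / 2 = +1.400 V.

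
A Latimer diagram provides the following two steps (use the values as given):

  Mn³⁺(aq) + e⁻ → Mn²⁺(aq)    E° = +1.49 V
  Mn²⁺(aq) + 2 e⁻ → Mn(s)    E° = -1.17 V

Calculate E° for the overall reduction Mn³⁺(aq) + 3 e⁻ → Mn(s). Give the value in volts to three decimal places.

-0.283 V

Adding the free-energy changes (−nFE°) of the two steps gives −n₃FE°₃ = −n₁FE°₁ − n₂FE°₂.
E°₃ = (1×+1.49 + 2×-1.17) / 3 = (-0.850) / 3 = -0.283 V.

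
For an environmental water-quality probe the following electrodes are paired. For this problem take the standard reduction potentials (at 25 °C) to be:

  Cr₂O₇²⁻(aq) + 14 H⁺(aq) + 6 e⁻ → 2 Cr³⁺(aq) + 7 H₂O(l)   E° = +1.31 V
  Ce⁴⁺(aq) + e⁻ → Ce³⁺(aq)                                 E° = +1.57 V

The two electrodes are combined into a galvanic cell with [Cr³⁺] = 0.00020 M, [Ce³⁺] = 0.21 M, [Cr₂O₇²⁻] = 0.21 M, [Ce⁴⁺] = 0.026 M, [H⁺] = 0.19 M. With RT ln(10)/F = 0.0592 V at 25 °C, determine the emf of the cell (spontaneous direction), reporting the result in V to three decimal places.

Ce⁴⁺/Ce³⁺ is the cathode (higher E°), Cr₂O₇²⁻/Cr³⁺ the anode: E°cell = +1.57 − (+1.31) = +0.26 V, n = 6.
Overall: 6 Ce⁴⁺(aq) + 2 Cr³⁺(aq) + 7 H₂O(l) → 6 Ce³⁺(aq) + Cr₂O₇²⁻(aq) + 14 H⁺(aq)
Q = [Ce³⁺]^6·[Cr₂O₇²⁻]·[H⁺]^14 / ([Ce⁴⁺]^6·[Cr³⁺]^2); log Q = 2.066.
E = E° − (0.0592/n) log Q = +0.26 − (0.0592/6)(2.066) = +0.240 V.

+0.240 V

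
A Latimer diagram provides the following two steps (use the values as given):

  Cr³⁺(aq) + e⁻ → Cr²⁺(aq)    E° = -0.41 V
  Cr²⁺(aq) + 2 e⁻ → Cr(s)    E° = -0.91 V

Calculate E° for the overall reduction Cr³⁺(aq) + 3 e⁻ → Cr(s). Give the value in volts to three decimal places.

-0.743 V

Standard free energies of sequential steps add: ΔG°₃ = ΔG°₁ + ΔG°₂, so n₃E°₃ = n₁E°₁ + n₂E°₂.
E°₃ = (1×-0.41 + 2×-0.91) / 3 = (-2.230) / 3 = -0.743 V.
E° values themselves are not directly additive — weighting by electron count is essential.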